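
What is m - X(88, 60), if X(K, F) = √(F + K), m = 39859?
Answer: 39859 - 2*√37 ≈ 39847.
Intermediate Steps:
m - X(88, 60) = 39859 - √(60 + 88) = 39859 - √148 = 39859 - 2*√37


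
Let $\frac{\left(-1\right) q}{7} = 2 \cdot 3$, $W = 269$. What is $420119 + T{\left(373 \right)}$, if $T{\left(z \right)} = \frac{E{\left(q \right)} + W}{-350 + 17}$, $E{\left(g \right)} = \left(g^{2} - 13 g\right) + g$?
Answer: $\frac{139897090}{333} \approx 4.2011 \cdot 10^{5}$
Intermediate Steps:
$q = -42$ ($q = - 7 \cdot 2 \cdot 3 = \left(-7\right) 6 = -42$)
$E{\left(g \right)} = g^{2} - 12 g$
$T{\left(z \right)} = - \frac{2537}{333}$ ($T{\left(z \right)} = \frac{- 42 \left(-12 - 42\right) + 269}{-350 + 17} = \frac{\left(-42\right) \left(-54\right) + 269}{-333} = \left(2268 + 269\right) \left(- \frac{1}{333}\right) = 2537 \left(- \frac{1}{333}\right) = - \frac{2537}{333}$)
$420119 + T{\left(373 \right)} = 420119 - \frac{2537}{333} = \frac{139897090}{333}$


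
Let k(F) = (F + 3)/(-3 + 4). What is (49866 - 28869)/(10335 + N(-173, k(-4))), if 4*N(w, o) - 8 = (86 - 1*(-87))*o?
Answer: 9332/4575 ≈ 2.0398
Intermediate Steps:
k(F) = 3 + F (k(F) = (3 + F)/1 = (3 + F)*1 = 3 + F)
N(w, o) = 2 + 173*o/4 (N(w, o) = 2 + ((86 - 1*(-87))*o)/4 = 2 + ((86 + 87)*o)/4 = 2 + (173*o)/4 = 2 + 173*o/4)
(49866 - 28869)/(10335 + N(-173, k(-4))) = (49866 - 28869)/(10335 + (2 + 173*(3 - 4)/4)) = 20997/(10335 + (2 + (173/4)*(-1))) = 20997/(10335 + (2 - 173/4)) = 20997/(10335 - 165/4) = 20997/(41175/4) = 20997*(4/41175) = 9332/4575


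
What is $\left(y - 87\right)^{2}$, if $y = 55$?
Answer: $1024$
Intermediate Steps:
$\left(y - 87\right)^{2} = \left(55 - 87\right)^{2} = \left(-32\right)^{2} = 1024$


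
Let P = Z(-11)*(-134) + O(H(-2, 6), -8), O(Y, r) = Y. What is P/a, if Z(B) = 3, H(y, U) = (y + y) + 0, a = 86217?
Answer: -14/2973 ≈ -0.0047091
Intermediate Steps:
H(y, U) = 2*y (H(y, U) = 2*y + 0 = 2*y)
P = -406 (P = 3*(-134) + 2*(-2) = -402 - 4 = -406)
P/a = -406/86217 = -406*1/86217 = -14/2973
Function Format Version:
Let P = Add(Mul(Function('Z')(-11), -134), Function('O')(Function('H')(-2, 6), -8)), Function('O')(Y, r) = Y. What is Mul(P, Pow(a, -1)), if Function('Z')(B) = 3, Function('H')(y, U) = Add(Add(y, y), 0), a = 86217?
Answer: Rational(-14, 2973) ≈ -0.0047091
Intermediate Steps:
Function('H')(y, U) = Mul(2, y) (Function('H')(y, U) = Add(Mul(2, y), 0) = Mul(2, y))
P = -406 (P = Add(Mul(3, -134), Mul(2, -2)) = Add(-402, -4) = -406)
Mul(P, Pow(a, -1)) = Mul(-406, Pow(86217, -1)) = Mul(-406, Rational(1, 86217)) = Rational(-14, 2973)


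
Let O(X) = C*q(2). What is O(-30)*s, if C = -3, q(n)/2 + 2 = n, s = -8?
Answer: 0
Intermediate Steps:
q(n) = -4 + 2*n
O(X) = 0 (O(X) = -3*(-4 + 2*2) = -3*(-4 + 4) = -3*0 = 0)
O(-30)*s = 0*(-8) = 0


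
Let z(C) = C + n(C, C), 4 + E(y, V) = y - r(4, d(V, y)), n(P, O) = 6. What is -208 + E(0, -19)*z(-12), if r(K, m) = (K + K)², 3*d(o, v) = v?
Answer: 200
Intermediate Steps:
d(o, v) = v/3
r(K, m) = 4*K² (r(K, m) = (2*K)² = 4*K²)
E(y, V) = -68 + y (E(y, V) = -4 + (y - 4*4²) = -4 + (y - 4*16) = -4 + (y - 1*64) = -4 + (y - 64) = -4 + (-64 + y) = -68 + y)
z(C) = 6 + C (z(C) = C + 6 = 6 + C)
-208 + E(0, -19)*z(-12) = -208 + (-68 + 0)*(6 - 12) = -208 - 68*(-6) = -208 + 408 = 200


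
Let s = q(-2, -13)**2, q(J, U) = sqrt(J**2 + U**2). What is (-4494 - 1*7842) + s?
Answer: -12163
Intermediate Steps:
s = 173 (s = (sqrt((-2)**2 + (-13)**2))**2 = (sqrt(4 + 169))**2 = (sqrt(173))**2 = 173)
(-4494 - 1*7842) + s = (-4494 - 1*7842) + 173 = (-4494 - 7842) + 173 = -12336 + 173 = -12163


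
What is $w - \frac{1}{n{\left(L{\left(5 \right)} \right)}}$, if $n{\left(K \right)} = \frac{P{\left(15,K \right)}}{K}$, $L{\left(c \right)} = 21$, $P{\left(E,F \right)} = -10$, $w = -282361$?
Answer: $- \frac{2823589}{10} \approx -2.8236 \cdot 10^{5}$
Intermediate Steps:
$n{\left(K \right)} = - \frac{10}{K}$
$w - \frac{1}{n{\left(L{\left(5 \right)} \right)}} = -282361 - \frac{1}{\left(-10\right) \frac{1}{21}} = -282361 - \frac{1}{- \frac{10}{21}} = -282361 - - \frac{21}{10} = -282361 + \frac{21}{10} = - \frac{2823589}{10}$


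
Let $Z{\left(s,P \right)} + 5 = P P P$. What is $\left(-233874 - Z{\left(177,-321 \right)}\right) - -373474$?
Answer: $33215766$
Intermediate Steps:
$Z{\left(s,P \right)} = -5 + P^{3}$ ($Z{\left(s,P \right)} = -5 + P P P = -5 + P^{2} P = -5 + P^{3}$)
$\left(-233874 - Z{\left(177,-321 \right)}\right) - -373474 = \left(-233874 - \left(-5 + \left(-321\right)^{3}\right)\right) - -373474 = \left(-233874 - \left(-5 - 33076161\right)\right) + 373474 = \left(-233874 - -33076166\right) + 373474 = \left(-233874 + 33076166\right) + 373474 = 32842292 + 373474 = 33215766$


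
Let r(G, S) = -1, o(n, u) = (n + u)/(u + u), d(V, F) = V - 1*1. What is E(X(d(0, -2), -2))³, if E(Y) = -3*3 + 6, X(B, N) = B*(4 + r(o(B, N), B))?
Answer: -27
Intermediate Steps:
d(V, F) = -1 + V (d(V, F) = V - 1 = -1 + V)
o(n, u) = (n + u)/(2*u) (o(n, u) = (n + u)/((2*u)) = (n + u)*(1/(2*u)) = (n + u)/(2*u))
X(B, N) = 3*B (X(B, N) = B*(4 - 1) = B*3 = 3*B)
E(Y) = -3 (E(Y) = -9 + 6 = -3)
E(X(d(0, -2), -2))³ = (-3)³ = -27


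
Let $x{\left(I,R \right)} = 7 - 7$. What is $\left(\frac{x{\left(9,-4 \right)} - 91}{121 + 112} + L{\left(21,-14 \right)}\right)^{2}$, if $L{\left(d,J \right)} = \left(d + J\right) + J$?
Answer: $\frac{2965284}{54289} \approx 54.62$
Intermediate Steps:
$x{\left(I,R \right)} = 0$
$L{\left(d,J \right)} = d + 2 J$ ($L{\left(d,J \right)} = \left(J + d\right) + J = d + 2 J$)
$\left(\frac{x{\left(9,-4 \right)} - 91}{121 + 112} + L{\left(21,-14 \right)}\right)^{2} = \left(\frac{0 - 91}{121 + 112} + \left(21 + 2 \left(-14\right)\right)\right)^{2} = \left(- \frac{91}{233} + \left(21 - 28\right)\right)^{2} = \left(\left(-91\right) \frac{1}{233} - 7\right)^{2} = \left(- \frac{91}{233} - 7\right)^{2} = \left(- \frac{1722}{233}\right)^{2} = \frac{2965284}{54289}$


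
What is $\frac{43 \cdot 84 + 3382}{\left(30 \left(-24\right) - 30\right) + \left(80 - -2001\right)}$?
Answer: $\frac{6994}{1331} \approx 5.2547$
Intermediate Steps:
$\frac{43 \cdot 84 + 3382}{\left(30 \left(-24\right) - 30\right) + \left(80 - -2001\right)} = \frac{3612 + 3382}{\left(-720 - 30\right) + \left(80 + 2001\right)} = \frac{6994}{-750 + 2081} = \frac{6994}{1331}$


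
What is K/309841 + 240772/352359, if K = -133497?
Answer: 562493221/2228066631 ≈ 0.25246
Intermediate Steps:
K/309841 + 240772/352359 = -133497/309841 + 240772/352359 = -133497*1/309841 + 240772*(1/352359) = -19071/44263 + 34396/50337 = 562493221/2228066631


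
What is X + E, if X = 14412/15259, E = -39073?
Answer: -596200495/15259 ≈ -39072.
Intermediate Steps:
X = 14412/15259 (X = 14412*(1/15259) = 14412/15259 ≈ 0.94449)
X + E = 14412/15259 - 39073 = -596200495/15259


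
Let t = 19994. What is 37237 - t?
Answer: 17243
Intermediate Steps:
37237 - t = 37237 - 1*19994 = 37237 - 19994 = 17243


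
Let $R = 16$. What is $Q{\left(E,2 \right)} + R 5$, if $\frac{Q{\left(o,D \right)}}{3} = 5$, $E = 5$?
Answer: $95$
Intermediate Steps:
$Q{\left(o,D \right)} = 15$ ($Q{\left(o,D \right)} = 3 \cdot 5 = 15$)
$Q{\left(E,2 \right)} + R 5 = 15 + 16 \cdot 5 = 15 + 80 = 95$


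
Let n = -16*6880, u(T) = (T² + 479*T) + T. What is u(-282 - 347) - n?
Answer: 203801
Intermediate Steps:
u(T) = T² + 480*T
n = -110080
u(-282 - 347) - n = (-282 - 347)*(480 + (-282 - 347)) - 1*(-110080) = -629*(480 - 629) + 110080 = -629*(-149) + 110080 = 93721 + 110080 = 203801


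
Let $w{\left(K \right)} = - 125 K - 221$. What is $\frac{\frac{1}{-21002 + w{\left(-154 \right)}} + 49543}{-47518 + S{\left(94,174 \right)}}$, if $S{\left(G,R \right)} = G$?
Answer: $- \frac{48874169}{46783776} \approx -1.0447$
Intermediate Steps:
$w{\left(K \right)} = -221 - 125 K$
$\frac{\frac{1}{-21002 + w{\left(-154 \right)}} + 49543}{-47518 + S{\left(94,174 \right)}} = \frac{\frac{1}{-21002 - -19029} + 49543}{-47518 + 94} = \frac{\frac{1}{-21002 + \left(-221 + 19250\right)} + 49543}{-47424} = \left(\frac{1}{-21002 + 19029} + 49543\right) \left(- \frac{1}{47424}\right) = \left(\frac{1}{-1973} + 49543\right) \left(- \frac{1}{47424}\right) = \left(- \frac{1}{1973} + 49543\right) \left(- \frac{1}{47424}\right) = \frac{97748338}{1973} \left(- \frac{1}{47424}\right) = - \frac{48874169}{46783776}$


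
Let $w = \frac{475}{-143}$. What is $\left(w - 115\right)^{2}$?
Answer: $\frac{286286400}{20449} \approx 14000.0$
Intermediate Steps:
$w = - \frac{475}{143}$ ($w = 475 \left(- \frac{1}{143}\right) = - \frac{475}{143} \approx -3.3217$)
$\left(w - 115\right)^{2} = \left(- \frac{475}{143} - 115\right)^{2} = \left(- \frac{16920}{143}\right)^{2} = \frac{286286400}{20449}$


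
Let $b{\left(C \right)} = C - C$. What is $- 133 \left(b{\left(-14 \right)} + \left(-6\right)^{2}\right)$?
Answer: $-4788$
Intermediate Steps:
$b{\left(C \right)} = 0$
$- 133 \left(b{\left(-14 \right)} + \left(-6\right)^{2}\right) = - 133 \left(0 + \left(-6\right)^{2}\right) = - 133 \left(0 + 36\right) = \left(-133\right) 36 = -4788$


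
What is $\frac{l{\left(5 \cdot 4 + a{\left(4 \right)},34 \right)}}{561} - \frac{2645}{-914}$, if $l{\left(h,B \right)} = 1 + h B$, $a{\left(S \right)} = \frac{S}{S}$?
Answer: $\frac{194305}{46614} \approx 4.1684$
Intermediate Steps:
$a{\left(S \right)} = 1$
$l{\left(h,B \right)} = 1 + B h$
$\frac{l{\left(5 \cdot 4 + a{\left(4 \right)},34 \right)}}{561} - \frac{2645}{-914} = \frac{1 + 34 \left(5 \cdot 4 + 1\right)}{561} - \frac{2645}{-914} = \left(1 + 34 \left(20 + 1\right)\right) \frac{1}{561} - - \frac{2645}{914} = \left(1 + 34 \cdot 21\right) \frac{1}{561} + \frac{2645}{914} = \left(1 + 714\right) \frac{1}{561} + \frac{2645}{914} = 715 \cdot \frac{1}{561} + \frac{2645}{914} = \frac{65}{51} + \frac{2645}{914} = \frac{194305}{46614}$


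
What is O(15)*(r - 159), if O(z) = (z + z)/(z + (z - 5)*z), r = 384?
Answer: 450/11 ≈ 40.909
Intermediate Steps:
O(z) = 2*z/(z + z*(-5 + z)) (O(z) = (2*z)/(z + (-5 + z)*z) = (2*z)/(z + z*(-5 + z)) = 2*z/(z + z*(-5 + z)))
O(15)*(r - 159) = (2/(-4 + 15))*(384 - 159) = (2/11)*225 = 450/11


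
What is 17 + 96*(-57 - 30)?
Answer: -8335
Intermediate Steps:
17 + 96*(-57 - 30) = 17 + 96*(-87) = 17 - 8352 = -8335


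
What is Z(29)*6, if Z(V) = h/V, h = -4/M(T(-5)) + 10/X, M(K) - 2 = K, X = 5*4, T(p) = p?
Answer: 11/29 ≈ 0.37931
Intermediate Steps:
X = 20
M(K) = 2 + K
h = 11/6 (h = -4/(2 - 5) + 10/20 = -4/(-3) + 10*(1/20) = -4*(-1/3) + 1/2 = 4/3 + 1/2 = 11/6 ≈ 1.8333)
Z(V) = 11/(6*V)
Z(29)*6 = ((11/6)/29)*6 = ((11/6)*(1/29))*6 = (11/174)*6 = 11/29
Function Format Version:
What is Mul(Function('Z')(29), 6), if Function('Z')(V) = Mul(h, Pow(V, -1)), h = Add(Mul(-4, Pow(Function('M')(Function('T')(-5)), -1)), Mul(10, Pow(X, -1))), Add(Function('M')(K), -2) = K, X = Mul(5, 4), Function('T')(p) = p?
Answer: Rational(11, 29) ≈ 0.37931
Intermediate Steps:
X = 20
Function('M')(K) = Add(2, K)
h = Rational(11, 6) (h = Add(Mul(-4, Pow(Add(2, -5), -1)), Mul(10, Pow(20, -1))) = Add(Mul(-4, Pow(-3, -1)), Mul(10, Rational(1, 20))) = Add(Mul(-4, Rational(-1, 3)), Rational(1, 2)) = Add(Rational(4, 3), Rational(1, 2)) = Rational(11, 6) ≈ 1.8333)
Function('Z')(V) = Mul(Rational(11, 6), Pow(V, -1))
Mul(Function('Z')(29), 6) = Mul(Mul(Rational(11, 6), Pow(29, -1)), 6) = Mul(Mul(Rational(11, 6), Rational(1, 29)), 6) = Mul(Rational(11, 174), 6) = Rational(11, 29)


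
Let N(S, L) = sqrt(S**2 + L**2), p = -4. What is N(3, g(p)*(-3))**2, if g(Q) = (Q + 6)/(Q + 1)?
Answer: 13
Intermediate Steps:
g(Q) = (6 + Q)/(1 + Q)
N(S, L) = sqrt(L**2 + S**2)
N(3, g(p)*(-3))**2 = (sqrt((((6 - 4)/(1 - 4))*(-3))**2 + 3**2))**2 = (sqrt(((2/(-3))*(-3))**2 + 9))**2 = (sqrt((-1/3*2*(-3))**2 + 9))**2 = (sqrt((-2/3*(-3))**2 + 9))**2 = (sqrt(2**2 + 9))**2 = (sqrt(4 + 9))**2 = (sqrt(13))**2 = 13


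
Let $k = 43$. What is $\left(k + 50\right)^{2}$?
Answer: $8649$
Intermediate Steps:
$\left(k + 50\right)^{2} = \left(43 + 50\right)^{2} = 93^{2} = 8649$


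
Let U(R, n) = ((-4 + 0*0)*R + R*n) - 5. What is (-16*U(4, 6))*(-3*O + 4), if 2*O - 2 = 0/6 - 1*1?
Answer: -120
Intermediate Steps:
O = ½ (O = 1 + (0/6 - 1*1)/2 = 1 + (0*(⅙) - 1)/2 = 1 + (0 - 1)/2 = 1 + (½)*(-1) = 1 - ½ = ½ ≈ 0.50000)
U(R, n) = -5 - 4*R + R*n (U(R, n) = ((-4 + 0)*R + R*n) - 5 = (-4*R + R*n) - 5 = -5 - 4*R + R*n)
(-16*U(4, 6))*(-3*O + 4) = (-16*(-5 - 4*4 + 4*6))*(-3*½ + 4) = (-16*(-5 - 16 + 24))*(-3/2 + 4) = -16*3*(5/2) = -48*5/2 = -120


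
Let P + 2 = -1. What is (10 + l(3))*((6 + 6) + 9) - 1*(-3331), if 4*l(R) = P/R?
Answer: 14143/4 ≈ 3535.8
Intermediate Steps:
P = -3 (P = -2 - 1 = -3)
l(R) = -3/(4*R) (l(R) = (-3/R)/4 = -3/(4*R))
(10 + l(3))*((6 + 6) + 9) - 1*(-3331) = (10 - 3/4/3)*((6 + 6) + 9) - 1*(-3331) = (10 - 3/4*1/3)*(12 + 9) + 3331 = (10 - 1/4)*21 + 3331 = (39/4)*21 + 3331 = 819/4 + 3331 = 14143/4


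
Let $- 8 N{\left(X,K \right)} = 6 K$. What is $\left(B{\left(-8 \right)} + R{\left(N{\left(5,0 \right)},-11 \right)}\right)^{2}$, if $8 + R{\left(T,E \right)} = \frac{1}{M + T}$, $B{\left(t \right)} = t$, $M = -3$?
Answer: $\frac{2401}{9} \approx 266.78$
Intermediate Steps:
$N{\left(X,K \right)} = - \frac{3 K}{4}$ ($N{\left(X,K \right)} = - \frac{6 K}{8} = - \frac{3 K}{4}$)
$R{\left(T,E \right)} = -8 + \frac{1}{-3 + T}$
$\left(B{\left(-8 \right)} + R{\left(N{\left(5,0 \right)},-11 \right)}\right)^{2} = \left(-8 + \frac{25 - 8 \left(\left(- \frac{3}{4}\right) 0\right)}{-3 - 0}\right)^{2} = \left(-8 + \frac{25 - 0}{-3 + 0}\right)^{2} = \left(-8 + \frac{25 + 0}{-3}\right)^{2} = \left(-8 - \frac{25}{3}\right)^{2} = \left(- \frac{49}{3}\right)^{2} = \frac{2401}{9}$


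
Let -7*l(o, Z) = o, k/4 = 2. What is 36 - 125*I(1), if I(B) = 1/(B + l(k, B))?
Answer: 911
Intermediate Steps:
k = 8 (k = 4*2 = 8)
l(o, Z) = -o/7
I(B) = 1/(-8/7 + B) (I(B) = 1/(B - ⅐*8) = 1/(B - 8/7) = 1/(-8/7 + B))
36 - 125*I(1) = 36 - 875/(-8 + 7*1) = 36 - 875/(-8 + 7) = 36 - 875/(-1) = 36 - 875*(-1) = 36 - 125*(-7) = 36 + 875 = 911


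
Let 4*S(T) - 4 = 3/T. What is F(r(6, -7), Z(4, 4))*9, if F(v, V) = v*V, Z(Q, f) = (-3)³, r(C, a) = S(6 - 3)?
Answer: -1215/4 ≈ -303.75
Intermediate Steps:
S(T) = 1 + 3/(4*T) (S(T) = 1 + (3/T)/4 = 1 + 3/(4*T))
r(C, a) = 5/4 (r(C, a) = (¾ + (6 - 3))/(6 - 3) = (¾ + 3)/3 = (⅓)*(15/4) = 5/4)
Z(Q, f) = -27
F(v, V) = V*v
F(r(6, -7), Z(4, 4))*9 = -27*5/4*9 = -135/4*9 = -1215/4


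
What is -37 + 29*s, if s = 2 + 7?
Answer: 224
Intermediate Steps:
s = 9
-37 + 29*s = -37 + 29*9 = -37 + 261 = 224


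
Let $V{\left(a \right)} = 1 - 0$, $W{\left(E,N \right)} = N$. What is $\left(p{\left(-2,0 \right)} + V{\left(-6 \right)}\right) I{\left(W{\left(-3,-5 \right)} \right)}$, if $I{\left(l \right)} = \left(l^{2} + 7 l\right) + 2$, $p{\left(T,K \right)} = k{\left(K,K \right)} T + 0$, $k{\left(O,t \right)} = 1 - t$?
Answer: $8$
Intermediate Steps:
$p{\left(T,K \right)} = T \left(1 - K\right)$ ($p{\left(T,K \right)} = \left(1 - K\right) T + 0 = T \left(1 - K\right) + 0 = T \left(1 - K\right)$)
$V{\left(a \right)} = 1$ ($V{\left(a \right)} = 1 + 0 = 1$)
$I{\left(l \right)} = 2 + l^{2} + 7 l$
$\left(p{\left(-2,0 \right)} + V{\left(-6 \right)}\right) I{\left(W{\left(-3,-5 \right)} \right)} = \left(- 2 \left(1 - 0\right) + 1\right) \left(2 + \left(-5\right)^{2} + 7 \left(-5\right)\right) = \left(- 2 \left(1 + 0\right) + 1\right) \left(2 + 25 - 35\right) = \left(\left(-2\right) 1 + 1\right) \left(-8\right) = \left(-2 + 1\right) \left(-8\right) = \left(-1\right) \left(-8\right) = 8$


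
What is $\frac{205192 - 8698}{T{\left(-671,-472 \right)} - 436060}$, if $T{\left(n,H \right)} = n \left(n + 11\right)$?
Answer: $\frac{98247}{3400} \approx 28.896$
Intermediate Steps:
$T{\left(n,H \right)} = n \left(11 + n\right)$
$\frac{205192 - 8698}{T{\left(-671,-472 \right)} - 436060} = \frac{205192 - 8698}{- 671 \left(11 - 671\right) - 436060} = \frac{196494}{\left(-671\right) \left(-660\right) - 436060} = \frac{196494}{442860 - 436060} = \frac{196494}{6800} = 196494 \cdot \frac{1}{6800} = \frac{98247}{3400}$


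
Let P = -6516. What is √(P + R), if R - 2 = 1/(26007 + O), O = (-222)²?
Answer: I*√36926137636743/75291 ≈ 80.709*I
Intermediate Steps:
O = 49284
R = 150583/75291 (R = 2 + 1/(26007 + 49284) = 2 + 1/75291 = 150583/75291 ≈ 2.0000)
√(P + R) = √(-6516 + 150583/75291) = √(-490445573/75291) = I*√36926137636743/75291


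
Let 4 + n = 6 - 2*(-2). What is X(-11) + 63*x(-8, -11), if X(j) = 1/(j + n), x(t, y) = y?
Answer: -3466/5 ≈ -693.20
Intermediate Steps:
n = 6 (n = -4 + (6 - 2*(-2)) = -4 + (6 + 4) = -4 + 10 = 6)
X(j) = 1/(6 + j) (X(j) = 1/(j + 6) = 1/(6 + j))
X(-11) + 63*x(-8, -11) = 1/(6 - 11) + 63*(-11) = 1/(-5) - 693 = -⅕ - 693 = -3466/5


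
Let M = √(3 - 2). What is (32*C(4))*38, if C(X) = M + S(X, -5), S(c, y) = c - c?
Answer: 1216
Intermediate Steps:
S(c, y) = 0
M = 1 (M = √1 = 1)
C(X) = 1 (C(X) = 1 + 0 = 1)
(32*C(4))*38 = (32*1)*38 = 32*38 = 1216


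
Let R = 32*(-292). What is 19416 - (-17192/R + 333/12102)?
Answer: 45736900739/2355856 ≈ 19414.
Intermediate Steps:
R = -9344
19416 - (-17192/R + 333/12102) = 19416 - (-17192/(-9344) + 333/12102) = 19416 - (-17192*(-1/9344) + 333*(1/12102)) = 19416 - (2149/1168 + 111/4034) = 19416 - 1*4399357/2355856 = 19416 - 4399357/2355856 = 45736900739/2355856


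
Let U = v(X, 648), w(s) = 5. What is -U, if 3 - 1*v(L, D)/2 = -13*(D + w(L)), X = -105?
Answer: -16984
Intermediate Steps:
v(L, D) = 136 + 26*D (v(L, D) = 6 - (-26)*(D + 5) = 6 - (-26)*(5 + D) = 6 - 2*(-65 - 13*D) = 6 + (130 + 26*D) = 136 + 26*D)
U = 16984 (U = 136 + 26*648 = 136 + 16848 = 16984)
-U = -1*16984 = -16984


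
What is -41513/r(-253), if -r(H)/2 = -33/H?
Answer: 954799/6 ≈ 1.5913e+5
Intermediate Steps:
r(H) = 66/H (r(H) = -(-2)*33/H = -(-66)/H = 66/H)
-41513/r(-253) = -41513/(66/(-253)) = -41513/(66*(-1/253)) = -41513/(-6/23) = -41513*(-23/6) = 954799/6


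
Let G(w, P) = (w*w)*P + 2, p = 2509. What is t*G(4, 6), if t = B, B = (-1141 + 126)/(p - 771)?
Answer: -49735/869 ≈ -57.232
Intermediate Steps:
G(w, P) = 2 + P*w² (G(w, P) = w²*P + 2 = P*w² + 2 = 2 + P*w²)
B = -1015/1738 (B = (-1141 + 126)/(2509 - 771) = -1015/1738 ≈ -0.58400)
t = -1015/1738 ≈ -0.58400
t*G(4, 6) = -1015*(2 + 6*4²)/1738 = -1015*(2 + 6*16)/1738 = -1015*(2 + 96)/1738 = -1015/1738*98 = -49735/869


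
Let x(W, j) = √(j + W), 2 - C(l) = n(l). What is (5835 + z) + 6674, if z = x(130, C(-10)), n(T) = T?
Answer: 12509 + √142 ≈ 12521.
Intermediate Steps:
C(l) = 2 - l
x(W, j) = √(W + j)
z = √142 (z = √(130 + (2 - 1*(-10))) = √(130 + (2 + 10)) = √(130 + 12) = √142 ≈ 11.916)
(5835 + z) + 6674 = (5835 + √142) + 6674 = 12509 + √142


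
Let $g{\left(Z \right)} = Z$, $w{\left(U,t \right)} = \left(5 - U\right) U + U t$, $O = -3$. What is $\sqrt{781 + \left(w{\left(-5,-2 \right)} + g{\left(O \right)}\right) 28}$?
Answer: $3 i \sqrt{47} \approx 20.567 i$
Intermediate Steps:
$w{\left(U,t \right)} = U t + U \left(5 - U\right)$ ($w{\left(U,t \right)} = U \left(5 - U\right) + U t = U t + U \left(5 - U\right)$)
$\sqrt{781 + \left(w{\left(-5,-2 \right)} + g{\left(O \right)}\right) 28} = \sqrt{781 + \left(- 5 \left(5 - 2 - -5\right) - 3\right) 28} = \sqrt{781 + \left(- 5 \left(5 - 2 + 5\right) - 3\right) 28} = \sqrt{781 + \left(\left(-5\right) 8 - 3\right) 28} = \sqrt{781 + \left(-40 - 3\right) 28} = \sqrt{781 - 1204} = \sqrt{-423} = 3 i \sqrt{47}$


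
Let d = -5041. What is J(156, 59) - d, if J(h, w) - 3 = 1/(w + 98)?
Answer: 791909/157 ≈ 5044.0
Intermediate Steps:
J(h, w) = 3 + 1/(98 + w) (J(h, w) = 3 + 1/(w + 98) = 3 + 1/(98 + w))
J(156, 59) - d = (295 + 3*59)/(98 + 59) - 1*(-5041) = (295 + 177)/157 + 5041 = (1/157)*472 + 5041 = 472/157 + 5041 = 791909/157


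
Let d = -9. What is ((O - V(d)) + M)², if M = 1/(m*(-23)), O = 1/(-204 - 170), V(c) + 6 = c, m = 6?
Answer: 37410135889/166487409 ≈ 224.70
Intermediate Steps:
V(c) = -6 + c
O = -1/374 (O = 1/(-374) = -1/374 ≈ -0.0026738)
M = -1/138 (M = 1/(6*(-23)) = 1/(-138) = -1/138 ≈ -0.0072464)
((O - V(d)) + M)² = ((-1/374 - (-6 - 9)) - 1/138)² = ((-1/374 - 1*(-15)) - 1/138)² = ((-1/374 + 15) - 1/138)² = (5609/374 - 1/138)² = (193417/12903)² = 37410135889/166487409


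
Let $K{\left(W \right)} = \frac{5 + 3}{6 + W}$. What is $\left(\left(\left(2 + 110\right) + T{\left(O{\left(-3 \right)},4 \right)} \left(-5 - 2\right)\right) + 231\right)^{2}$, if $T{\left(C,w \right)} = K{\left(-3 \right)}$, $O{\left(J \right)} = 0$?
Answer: $\frac{946729}{9} \approx 1.0519 \cdot 10^{5}$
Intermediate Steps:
$K{\left(W \right)} = \frac{8}{6 + W}$
$T{\left(C,w \right)} = \frac{8}{3}$ ($T{\left(C,w \right)} = \frac{8}{6 - 3} = \frac{8}{3}$)
$\left(\left(\left(2 + 110\right) + T{\left(O{\left(-3 \right)},4 \right)} \left(-5 - 2\right)\right) + 231\right)^{2} = \left(\left(\left(2 + 110\right) + \frac{8 \left(-5 - 2\right)}{3}\right) + 231\right)^{2} = \left(\left(112 + \frac{8}{3} \left(-7\right)\right) + 231\right)^{2} = \left(\left(112 - \frac{56}{3}\right) + 231\right)^{2} = \left(\frac{280}{3} + 231\right)^{2} = \left(\frac{973}{3}\right)^{2} = \frac{946729}{9}$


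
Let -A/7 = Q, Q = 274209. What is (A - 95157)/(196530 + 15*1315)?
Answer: -134308/14417 ≈ -9.3159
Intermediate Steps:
A = -1919463 (A = -7*274209 = -1919463)
(A - 95157)/(196530 + 15*1315) = (-1919463 - 95157)/(196530 + 15*1315) = -2014620/(196530 + 19725) = -2014620/216255 = -2014620*1/216255 = -134308/14417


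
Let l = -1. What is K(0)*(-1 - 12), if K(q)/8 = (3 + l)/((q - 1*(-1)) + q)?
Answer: -208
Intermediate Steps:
K(q) = 16/(1 + 2*q) (K(q) = 8*((3 - 1)/((q - 1*(-1)) + q)) = 8*(2/((q + 1) + q)) = 8*(2/((1 + q) + q)) = 8*(2/(1 + 2*q)) = 16/(1 + 2*q))
K(0)*(-1 - 12) = (16/(1 + 2*0))*(-1 - 12) = (16/(1 + 0))*(-13) = (16/1)*(-13) = (16*1)*(-13) = 16*(-13) = -208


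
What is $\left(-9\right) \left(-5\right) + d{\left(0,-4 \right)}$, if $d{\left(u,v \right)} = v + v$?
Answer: $37$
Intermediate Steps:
$d{\left(u,v \right)} = 2 v$
$\left(-9\right) \left(-5\right) + d{\left(0,-4 \right)} = \left(-9\right) \left(-5\right) + 2 \left(-4\right) = 45 - 8 = 37$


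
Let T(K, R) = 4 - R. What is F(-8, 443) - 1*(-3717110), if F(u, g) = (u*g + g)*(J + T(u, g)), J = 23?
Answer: 5007126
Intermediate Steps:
F(u, g) = (27 - g)*(g + g*u) (F(u, g) = (u*g + g)*(23 + (4 - g)) = (g*u + g)*(27 - g) = (g + g*u)*(27 - g) = (27 - g)*(g + g*u))
F(-8, 443) - 1*(-3717110) = 443*(27 - 1*443 + 27*(-8) - 1*443*(-8)) - 1*(-3717110) = 443*(27 - 443 - 216 + 3544) + 3717110 = 443*2912 + 3717110 = 1290016 + 3717110 = 5007126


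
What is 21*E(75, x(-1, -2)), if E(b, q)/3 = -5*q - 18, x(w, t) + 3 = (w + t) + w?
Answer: 1071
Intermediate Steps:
x(w, t) = -3 + t + 2*w (x(w, t) = -3 + ((w + t) + w) = -3 + ((t + w) + w) = -3 + (t + 2*w) = -3 + t + 2*w)
E(b, q) = -54 - 15*q (E(b, q) = 3*(-5*q - 18) = 3*(-18 - 5*q) = -54 - 15*q)
21*E(75, x(-1, -2)) = 21*(-54 - 15*(-3 - 2 + 2*(-1))) = 21*(-54 - 15*(-3 - 2 - 2)) = 21*(-54 - 15*(-7)) = 21*(-54 + 105) = 21*51 = 1071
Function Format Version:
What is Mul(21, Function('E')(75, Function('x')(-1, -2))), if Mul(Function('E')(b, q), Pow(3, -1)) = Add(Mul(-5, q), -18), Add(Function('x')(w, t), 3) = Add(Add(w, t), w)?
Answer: 1071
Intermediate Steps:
Function('x')(w, t) = Add(-3, t, Mul(2, w)) (Function('x')(w, t) = Add(-3, Add(Add(w, t), w)) = Add(-3, Add(Add(t, w), w)) = Add(-3, Add(t, Mul(2, w))) = Add(-3, t, Mul(2, w)))
Function('E')(b, q) = Add(-54, Mul(-15, q)) (Function('E')(b, q) = Mul(3, Add(Mul(-5, q), -18)) = Mul(3, Add(-18, Mul(-5, q))) = Add(-54, Mul(-15, q)))
Mul(21, Function('E')(75, Function('x')(-1, -2))) = Mul(21, Add(-54, Mul(-15, Add(-3, -2, Mul(2, -1))))) = Mul(21, Add(-54, Mul(-15, Add(-3, -2, -2)))) = Mul(21, Add(-54, Mul(-15, -7))) = Mul(21, Add(-54, 105)) = Mul(21, 51) = 1071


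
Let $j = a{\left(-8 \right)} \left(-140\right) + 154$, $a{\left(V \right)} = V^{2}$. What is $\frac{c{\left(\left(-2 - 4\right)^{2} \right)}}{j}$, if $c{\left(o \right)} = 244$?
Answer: $- \frac{122}{4403} \approx -0.027708$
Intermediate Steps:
$j = -8806$ ($j = \left(-8\right)^{2} \left(-140\right) + 154 = 64 \left(-140\right) + 154 = -8960 + 154 = -8806$)
$\frac{c{\left(\left(-2 - 4\right)^{2} \right)}}{j} = \frac{244}{-8806} = 244 \left(- \frac{1}{8806}\right) = - \frac{122}{4403}$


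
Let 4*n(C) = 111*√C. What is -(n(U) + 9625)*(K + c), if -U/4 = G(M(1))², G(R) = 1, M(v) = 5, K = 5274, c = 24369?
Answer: -285313875 - 3290373*I/2 ≈ -2.8531e+8 - 1.6452e+6*I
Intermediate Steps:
U = -4 (U = -4*1² = -4*1 = -4)
n(C) = 111*√C/4 (n(C) = (111*√C)/4 = 111*√C/4)
-(n(U) + 9625)*(K + c) = -(111*√(-4)/4 + 9625)*(5274 + 24369) = -(111*(2*I)/4 + 9625)*29643 = -(111*I/2 + 9625)*29643 = -(9625 + 111*I/2)*29643 = -(285313875 + 3290373*I/2) = -285313875 - 3290373*I/2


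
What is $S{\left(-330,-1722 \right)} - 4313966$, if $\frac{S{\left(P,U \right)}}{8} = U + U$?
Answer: $-4341518$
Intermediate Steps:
$S{\left(P,U \right)} = 16 U$ ($S{\left(P,U \right)} = 8 \left(U + U\right) = 8 \cdot 2 U = 16 U$)
$S{\left(-330,-1722 \right)} - 4313966 = 16 \left(-1722\right) - 4313966 = -27552 - 4313966 = -4341518$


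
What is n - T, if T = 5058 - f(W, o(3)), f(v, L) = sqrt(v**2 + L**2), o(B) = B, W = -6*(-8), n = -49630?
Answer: -54688 + 3*sqrt(257) ≈ -54640.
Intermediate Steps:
W = 48
f(v, L) = sqrt(L**2 + v**2)
T = 5058 - 3*sqrt(257) (T = 5058 - sqrt(3**2 + 48**2) = 5058 - sqrt(9 + 2304) = 5058 - sqrt(2313) = 5058 - 3*sqrt(257) ≈ 5009.9)
n - T = -49630 - (5058 - 3*sqrt(257)) = -49630 + (-5058 + 3*sqrt(257)) = -54688 + 3*sqrt(257)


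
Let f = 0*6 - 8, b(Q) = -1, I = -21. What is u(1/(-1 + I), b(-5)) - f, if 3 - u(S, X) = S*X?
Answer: 241/22 ≈ 10.955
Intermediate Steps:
u(S, X) = 3 - S*X
f = -8 (f = 0 - 8 = -8)
u(1/(-1 + I), b(-5)) - f = (3 - 1*(-1)/(-1 - 21)) - 1*(-8) = (3 - 1*(-1)/(-22)) + 8 = (3 - 1*(-1/22)*(-1)) + 8 = (3 - 1/22) + 8 = 65/22 + 8 = 241/22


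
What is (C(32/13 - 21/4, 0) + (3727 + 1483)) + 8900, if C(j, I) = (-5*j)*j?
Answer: 38048315/2704 ≈ 14071.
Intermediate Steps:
C(j, I) = -5*j**2
(C(32/13 - 21/4, 0) + (3727 + 1483)) + 8900 = (-5*(32/13 - 21/4)**2 + (3727 + 1483)) + 8900 = (-5*(32*(1/13) - 21*1/4)**2 + 5210) + 8900 = (-5*(32/13 - 21/4)**2 + 5210) + 8900 = (-5*(-145/52)**2 + 5210) + 8900 = (-5*21025/2704 + 5210) + 8900 = (-105125/2704 + 5210) + 8900 = 13982715/2704 + 8900 = 38048315/2704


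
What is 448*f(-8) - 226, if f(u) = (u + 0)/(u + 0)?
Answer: 222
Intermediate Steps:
f(u) = 1 (f(u) = u/u = 1)
448*f(-8) - 226 = 448*1 - 226 = 448 - 226 = 222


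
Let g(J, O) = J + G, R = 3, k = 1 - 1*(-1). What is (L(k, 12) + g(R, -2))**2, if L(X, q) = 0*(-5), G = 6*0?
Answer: 9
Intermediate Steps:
k = 2 (k = 1 + 1 = 2)
G = 0
L(X, q) = 0
g(J, O) = J (g(J, O) = J + 0 = J)
(L(k, 12) + g(R, -2))**2 = (0 + 3)**2 = 3**2 = 9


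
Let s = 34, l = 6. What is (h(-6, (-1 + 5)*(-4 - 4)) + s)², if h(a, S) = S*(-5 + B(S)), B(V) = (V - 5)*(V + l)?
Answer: 935748100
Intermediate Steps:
B(V) = (-5 + V)*(6 + V) (B(V) = (V - 5)*(V + 6) = (-5 + V)*(6 + V))
h(a, S) = S*(-35 + S + S²) (h(a, S) = S*(-5 + (-30 + S + S²)) = S*(-35 + S + S²))
(h(-6, (-1 + 5)*(-4 - 4)) + s)² = (((-1 + 5)*(-4 - 4))*(-35 + (-1 + 5)*(-4 - 4) + ((-1 + 5)*(-4 - 4))²) + 34)² = ((4*(-8))*(-35 + 4*(-8) + (4*(-8))²) + 34)² = (-32*(-35 - 32 + (-32)²) + 34)² = (-32*(-35 - 32 + 1024) + 34)² = (-32*957 + 34)² = (-30624 + 34)² = (-30590)² = 935748100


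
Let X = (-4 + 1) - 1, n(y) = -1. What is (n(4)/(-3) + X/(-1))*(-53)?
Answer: -689/3 ≈ -229.67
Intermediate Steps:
X = -4 (X = -3 - 1 = -4)
(n(4)/(-3) + X/(-1))*(-53) = (-1/(-3) - 4/(-1))*(-53) = (-1*(-⅓) - 4*(-1))*(-53) = (⅓ + 4)*(-53) = (13/3)*(-53) = -689/3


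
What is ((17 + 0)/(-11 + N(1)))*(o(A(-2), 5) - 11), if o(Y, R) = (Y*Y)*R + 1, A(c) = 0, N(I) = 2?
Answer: 170/9 ≈ 18.889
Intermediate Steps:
o(Y, R) = 1 + R*Y**2 (o(Y, R) = Y**2*R + 1 = R*Y**2 + 1 = 1 + R*Y**2)
((17 + 0)/(-11 + N(1)))*(o(A(-2), 5) - 11) = ((17 + 0)/(-11 + 2))*((1 + 5*0**2) - 11) = (17/(-9))*((1 + 5*0) - 11) = (17*(-1/9))*((1 + 0) - 11) = -17*(1 - 11)/9 = -17/9*(-10) = 170/9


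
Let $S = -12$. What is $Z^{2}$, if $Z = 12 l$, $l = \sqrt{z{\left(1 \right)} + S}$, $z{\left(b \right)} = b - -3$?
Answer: $-1152$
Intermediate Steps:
$z{\left(b \right)} = 3 + b$ ($z{\left(b \right)} = b + 3 = 3 + b$)
$l = 2 i \sqrt{2}$ ($l = \sqrt{\left(3 + 1\right) - 12} = \sqrt{4 - 12} = \sqrt{-8} = 2 i \sqrt{2} \approx 2.8284 i$)
$Z = 24 i \sqrt{2}$ ($Z = 12 \cdot 2 i \sqrt{2} = 24 i \sqrt{2} \approx 33.941 i$)
$Z^{2} = \left(24 i \sqrt{2}\right)^{2} = -1152$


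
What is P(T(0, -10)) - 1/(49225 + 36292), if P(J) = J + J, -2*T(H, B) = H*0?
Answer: -1/85517 ≈ -1.1694e-5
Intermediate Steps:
T(H, B) = 0 (T(H, B) = -H*0/2 = -½*0 = 0)
P(J) = 2*J
P(T(0, -10)) - 1/(49225 + 36292) = 2*0 - 1/(49225 + 36292) = 0 - 1/85517 = -1/85517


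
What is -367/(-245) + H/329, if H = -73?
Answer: 14694/11515 ≈ 1.2761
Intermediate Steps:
-367/(-245) + H/329 = -367/(-245) - 73/329 = -367*(-1/245) - 73*1/329 = 367/245 - 73/329 = 14694/11515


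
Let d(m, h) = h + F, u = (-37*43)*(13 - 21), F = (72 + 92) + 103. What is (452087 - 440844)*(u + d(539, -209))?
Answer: 143752998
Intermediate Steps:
F = 267 (F = 164 + 103 = 267)
u = 12728 (u = -1591*(-8) = 12728)
d(m, h) = 267 + h (d(m, h) = h + 267 = 267 + h)
(452087 - 440844)*(u + d(539, -209)) = (452087 - 440844)*(12728 + (267 - 209)) = 11243*(12728 + 58) = 11243*12786 = 143752998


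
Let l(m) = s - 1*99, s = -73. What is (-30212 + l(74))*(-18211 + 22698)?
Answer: -136333008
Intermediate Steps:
l(m) = -172 (l(m) = -73 - 1*99 = -73 - 99 = -172)
(-30212 + l(74))*(-18211 + 22698) = (-30212 - 172)*(-18211 + 22698) = -30384*4487 = -136333008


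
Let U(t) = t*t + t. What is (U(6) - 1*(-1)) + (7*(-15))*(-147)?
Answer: 15478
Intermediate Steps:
U(t) = t + t² (U(t) = t² + t = t + t²)
(U(6) - 1*(-1)) + (7*(-15))*(-147) = (6*(1 + 6) - 1*(-1)) + (7*(-15))*(-147) = (6*7 + 1) - 105*(-147) = (42 + 1) + 15435 = 43 + 15435 = 15478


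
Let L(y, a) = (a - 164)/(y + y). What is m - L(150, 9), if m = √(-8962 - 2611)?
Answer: 31/60 + I*√11573 ≈ 0.51667 + 107.58*I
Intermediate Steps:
L(y, a) = (-164 + a)/(2*y) (L(y, a) = (-164 + a)/((2*y)) = (-164 + a)*(1/(2*y)) = (-164 + a)/(2*y))
m = I*√11573 (m = √(-11573) = I*√11573 ≈ 107.58*I)
m - L(150, 9) = I*√11573 - (-164 + 9)/(2*150) = I*√11573 - (-155)/(2*150) = I*√11573 - 1*(-31/60) = I*√11573 + 31/60 = 31/60 + I*√11573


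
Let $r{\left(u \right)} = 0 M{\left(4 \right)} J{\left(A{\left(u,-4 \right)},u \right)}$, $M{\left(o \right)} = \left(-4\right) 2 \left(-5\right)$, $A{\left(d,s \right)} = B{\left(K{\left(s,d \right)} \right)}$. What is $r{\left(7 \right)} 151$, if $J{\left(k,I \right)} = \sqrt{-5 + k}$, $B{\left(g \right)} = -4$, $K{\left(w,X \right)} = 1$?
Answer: $0$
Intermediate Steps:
$A{\left(d,s \right)} = -4$
$M{\left(o \right)} = 40$ ($M{\left(o \right)} = \left(-8\right) \left(-5\right) = 40$)
$r{\left(u \right)} = 0$ ($r{\left(u \right)} = 0 \cdot 40 \sqrt{-5 - 4} = 0 \sqrt{-9} = 0 \cdot 3 i = 0$)
$r{\left(7 \right)} 151 = 0 \cdot 151 = 0$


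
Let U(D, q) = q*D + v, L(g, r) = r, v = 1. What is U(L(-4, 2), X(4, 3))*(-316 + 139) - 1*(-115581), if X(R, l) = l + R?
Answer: 112926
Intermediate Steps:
X(R, l) = R + l
U(D, q) = 1 + D*q (U(D, q) = q*D + 1 = D*q + 1 = 1 + D*q)
U(L(-4, 2), X(4, 3))*(-316 + 139) - 1*(-115581) = (1 + 2*(4 + 3))*(-316 + 139) - 1*(-115581) = (1 + 2*7)*(-177) + 115581 = (1 + 14)*(-177) + 115581 = 15*(-177) + 115581 = -2655 + 115581 = 112926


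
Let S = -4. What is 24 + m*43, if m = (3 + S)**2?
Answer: 67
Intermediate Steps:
m = 1 (m = (3 - 4)**2 = (-1)**2 = 1)
24 + m*43 = 24 + 1*43 = 24 + 43 = 67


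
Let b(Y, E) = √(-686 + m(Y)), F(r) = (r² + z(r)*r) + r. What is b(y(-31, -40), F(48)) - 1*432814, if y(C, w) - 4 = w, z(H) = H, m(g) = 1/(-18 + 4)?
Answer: -432814 + I*√134470/14 ≈ -4.3281e+5 + 26.193*I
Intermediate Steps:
m(g) = -1/14 (m(g) = 1/(-14) = -1/14)
y(C, w) = 4 + w
F(r) = r + 2*r² (F(r) = (r² + r*r) + r = (r² + r²) + r = 2*r² + r = r + 2*r²)
b(Y, E) = I*√134470/14 (b(Y, E) = √(-686 - 1/14) = √(-9605/14) = I*√134470/14)
b(y(-31, -40), F(48)) - 1*432814 = I*√134470/14 - 1*432814 = I*√134470/14 - 432814 = -432814 + I*√134470/14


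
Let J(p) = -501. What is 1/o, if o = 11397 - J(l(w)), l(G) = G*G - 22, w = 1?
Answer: 1/11898 ≈ 8.4048e-5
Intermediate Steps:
l(G) = -22 + G**2 (l(G) = G**2 - 22 = -22 + G**2)
o = 11898 (o = 11397 - 1*(-501) = 11397 + 501 = 11898)
1/o = 1/11898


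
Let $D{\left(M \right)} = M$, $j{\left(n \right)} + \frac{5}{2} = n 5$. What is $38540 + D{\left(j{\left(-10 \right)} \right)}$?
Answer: $\frac{76975}{2} \approx 38488.0$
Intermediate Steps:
$j{\left(n \right)} = - \frac{5}{2} + 5 n$ ($j{\left(n \right)} = - \frac{5}{2} + n 5 = - \frac{5}{2} + 5 n$)
$38540 + D{\left(j{\left(-10 \right)} \right)} = 38540 + \left(- \frac{5}{2} + 5 \left(-10\right)\right) = 38540 - \frac{105}{2} = \frac{76975}{2}$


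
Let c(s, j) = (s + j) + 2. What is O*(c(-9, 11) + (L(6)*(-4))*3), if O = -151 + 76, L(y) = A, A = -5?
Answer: -4800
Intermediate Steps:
L(y) = -5
O = -75
c(s, j) = 2 + j + s (c(s, j) = (j + s) + 2 = 2 + j + s)
O*(c(-9, 11) + (L(6)*(-4))*3) = -75*((2 + 11 - 9) - 5*(-4)*3) = -75*(4 + 20*3) = -75*(4 + 60) = -75*64 = -4800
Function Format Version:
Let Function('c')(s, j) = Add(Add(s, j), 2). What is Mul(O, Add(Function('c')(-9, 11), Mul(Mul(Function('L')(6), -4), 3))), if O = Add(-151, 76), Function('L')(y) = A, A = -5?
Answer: -4800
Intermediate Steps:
Function('L')(y) = -5
O = -75
Function('c')(s, j) = Add(2, j, s) (Function('c')(s, j) = Add(Add(j, s), 2) = Add(2, j, s))
Mul(O, Add(Function('c')(-9, 11), Mul(Mul(Function('L')(6), -4), 3))) = Mul(-75, Add(Add(2, 11, -9), Mul(Mul(-5, -4), 3))) = Mul(-75, Add(4, Mul(20, 3))) = Mul(-75, Add(4, 60)) = Mul(-75, 64) = -4800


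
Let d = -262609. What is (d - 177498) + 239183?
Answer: -200924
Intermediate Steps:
(d - 177498) + 239183 = (-262609 - 177498) + 239183 = -440107 + 239183 = -200924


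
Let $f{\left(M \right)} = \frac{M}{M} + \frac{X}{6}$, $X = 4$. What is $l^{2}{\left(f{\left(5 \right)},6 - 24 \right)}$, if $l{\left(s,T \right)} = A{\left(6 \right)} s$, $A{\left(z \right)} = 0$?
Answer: $0$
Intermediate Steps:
$f{\left(M \right)} = \frac{5}{3}$ ($f{\left(M \right)} = \frac{M}{M} + \frac{4}{6} = 1 + 4 \cdot \frac{1}{6} = 1 + \frac{2}{3} = \frac{5}{3}$)
$l{\left(s,T \right)} = 0$ ($l{\left(s,T \right)} = 0 s = 0$)
$l^{2}{\left(f{\left(5 \right)},6 - 24 \right)} = 0^{2} = 0$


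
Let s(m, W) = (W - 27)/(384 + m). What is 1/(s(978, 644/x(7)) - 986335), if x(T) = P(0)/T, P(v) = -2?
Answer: -1362/1343390551 ≈ -1.0139e-6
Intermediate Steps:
x(T) = -2/T
s(m, W) = (-27 + W)/(384 + m)
1/(s(978, 644/x(7)) - 986335) = 1/((-27 + 644/((-2/7)))/(384 + 978) - 986335) = 1/((-27 + 644/((-2*⅐)))/1362 - 986335) = 1/((-27 + 644/(-2/7))/1362 - 986335) = 1/((-27 + 644*(-7/2))/1362 - 986335) = 1/((-27 - 2254)/1362 - 986335) = 1/((1/1362)*(-2281) - 986335) = 1/(-2281/1362 - 986335) = 1/(-1343390551/1362) = -1362/1343390551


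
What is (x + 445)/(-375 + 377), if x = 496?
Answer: 941/2 ≈ 470.50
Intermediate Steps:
(x + 445)/(-375 + 377) = (496 + 445)/(-375 + 377) = 941/2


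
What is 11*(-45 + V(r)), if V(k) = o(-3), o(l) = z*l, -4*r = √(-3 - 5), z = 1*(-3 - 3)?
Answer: -297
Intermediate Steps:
z = -6 (z = 1*(-6) = -6)
r = -I*√2/2 (r = -√(-3 - 5)/4 = -I*√2/2 ≈ -0.70711*I)
o(l) = -6*l
V(k) = 18 (V(k) = -6*(-3) = 18)
11*(-45 + V(r)) = 11*(-45 + 18) = 11*(-27) = -297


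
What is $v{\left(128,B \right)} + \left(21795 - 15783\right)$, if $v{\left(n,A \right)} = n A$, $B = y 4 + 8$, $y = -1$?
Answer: $6524$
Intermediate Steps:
$B = 4$ ($B = \left(-1\right) 4 + 8 = -4 + 8 = 4$)
$v{\left(n,A \right)} = A n$
$v{\left(128,B \right)} + \left(21795 - 15783\right) = 4 \cdot 128 + \left(21795 - 15783\right) = 512 + \left(21795 - 15783\right) = 512 + 6012 = 6524$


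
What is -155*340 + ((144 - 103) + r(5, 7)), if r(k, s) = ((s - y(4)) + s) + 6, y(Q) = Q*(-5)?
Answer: -52619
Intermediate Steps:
y(Q) = -5*Q
r(k, s) = 26 + 2*s (r(k, s) = ((s - (-5)*4) + s) + 6 = ((s - 1*(-20)) + s) + 6 = ((s + 20) + s) + 6 = ((20 + s) + s) + 6 = (20 + 2*s) + 6 = 26 + 2*s)
-155*340 + ((144 - 103) + r(5, 7)) = -155*340 + ((144 - 103) + (26 + 2*7)) = -52700 + (41 + (26 + 14)) = -52700 + (41 + 40) = -52700 + 81 = -52619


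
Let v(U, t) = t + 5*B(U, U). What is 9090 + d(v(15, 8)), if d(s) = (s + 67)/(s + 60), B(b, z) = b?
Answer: 1300020/143 ≈ 9091.0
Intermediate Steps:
v(U, t) = t + 5*U
d(s) = (67 + s)/(60 + s)
9090 + d(v(15, 8)) = 9090 + (67 + (8 + 5*15))/(60 + (8 + 5*15)) = 9090 + (67 + (8 + 75))/(60 + (8 + 75)) = 9090 + (67 + 83)/(60 + 83) = 9090 + 150/143 = 1300020/143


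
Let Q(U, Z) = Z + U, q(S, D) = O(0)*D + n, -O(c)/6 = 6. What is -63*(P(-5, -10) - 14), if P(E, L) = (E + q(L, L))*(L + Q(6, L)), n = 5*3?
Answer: 327222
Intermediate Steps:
O(c) = -36 (O(c) = -6*6 = -36)
n = 15
q(S, D) = 15 - 36*D (q(S, D) = -36*D + 15 = 15 - 36*D)
Q(U, Z) = U + Z
P(E, L) = (6 + 2*L)*(15 + E - 36*L) (P(E, L) = (E + (15 - 36*L))*(L + (6 + L)) = (15 + E - 36*L)*(6 + 2*L) = (6 + 2*L)*(15 + E - 36*L))
-63*(P(-5, -10) - 14) = -63*((90 - 186*(-10) - 72*(-10)**2 + 6*(-5) + 2*(-5)*(-10)) - 14) = -63*((90 + 1860 - 72*100 - 30 + 100) - 14) = -63*((90 + 1860 - 7200 - 30 + 100) - 14) = -63*(-5180 - 14) = -63*(-5194) = 327222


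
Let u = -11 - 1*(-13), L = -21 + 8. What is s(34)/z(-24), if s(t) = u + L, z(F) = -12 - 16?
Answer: 11/28 ≈ 0.39286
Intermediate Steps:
L = -13
z(F) = -28
u = 2 (u = -11 + 13 = 2)
s(t) = -11 (s(t) = 2 - 13 = -11)
s(34)/z(-24) = -11/(-28) = -11*(-1/28) = 11/28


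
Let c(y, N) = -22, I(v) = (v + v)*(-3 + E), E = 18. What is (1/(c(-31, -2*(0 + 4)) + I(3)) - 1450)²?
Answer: 9721762801/4624 ≈ 2.1025e+6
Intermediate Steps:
I(v) = 30*v (I(v) = (v + v)*(-3 + 18) = (2*v)*15 = 30*v)
(1/(c(-31, -2*(0 + 4)) + I(3)) - 1450)² = (1/(-22 + 30*3) - 1450)² = (1/(-22 + 90) - 1450)² = (1/68 - 1450)² = (-98599/68)² = 9721762801/4624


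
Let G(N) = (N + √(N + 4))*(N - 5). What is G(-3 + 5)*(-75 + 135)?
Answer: -360 - 180*√6 ≈ -800.91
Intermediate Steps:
G(N) = (-5 + N)*(N + √(4 + N)) (G(N) = (N + √(4 + N))*(-5 + N) = (-5 + N)*(N + √(4 + N)))
G(-3 + 5)*(-75 + 135) = ((-3 + 5)² - 5*(-3 + 5) - 5*√(4 + (-3 + 5)) + (-3 + 5)*√(4 + (-3 + 5)))*(-75 + 135) = (2² - 5*2 - 5*√(4 + 2) + 2*√(4 + 2))*60 = (4 - 10 - 5*√6 + 2*√6)*60 = (-6 - 3*√6)*60 = -360 - 180*√6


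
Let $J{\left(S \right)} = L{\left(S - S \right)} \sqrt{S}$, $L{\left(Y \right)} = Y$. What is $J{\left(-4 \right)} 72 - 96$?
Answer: $-96$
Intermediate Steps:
$J{\left(S \right)} = 0$ ($J{\left(S \right)} = \left(S - S\right) \sqrt{S} = 0 \sqrt{S} = 0$)
$J{\left(-4 \right)} 72 - 96 = 0 \cdot 72 - 96 = 0 - 96 = -96$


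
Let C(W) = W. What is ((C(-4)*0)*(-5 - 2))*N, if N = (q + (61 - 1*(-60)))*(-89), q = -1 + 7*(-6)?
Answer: 0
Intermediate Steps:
q = -43 (q = -1 - 42 = -43)
N = -6942 (N = (-43 + (61 - 1*(-60)))*(-89) = (-43 + (61 + 60))*(-89) = (-43 + 121)*(-89) = 78*(-89) = -6942)
((C(-4)*0)*(-5 - 2))*N = ((-4*0)*(-5 - 2))*(-6942) = (0*(-7))*(-6942) = 0*(-6942) = 0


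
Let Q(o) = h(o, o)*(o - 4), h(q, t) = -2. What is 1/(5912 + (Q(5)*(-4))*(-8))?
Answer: 1/5848 ≈ 0.00017100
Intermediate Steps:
Q(o) = 8 - 2*o (Q(o) = -2*(o - 4) = -2*(-4 + o) = 8 - 2*o)
1/(5912 + (Q(5)*(-4))*(-8)) = 1/(5912 + ((8 - 2*5)*(-4))*(-8)) = 1/(5912 + ((8 - 10)*(-4))*(-8)) = 1/(5912 - 2*(-4)*(-8)) = 1/(5912 + 8*(-8)) = 1/(5912 - 64) = 1/5848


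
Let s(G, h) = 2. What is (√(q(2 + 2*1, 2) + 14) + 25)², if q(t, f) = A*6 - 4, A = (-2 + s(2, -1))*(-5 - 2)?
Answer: (25 + √10)² ≈ 793.11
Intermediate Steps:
A = 0 (A = (-2 + 2)*(-5 - 2) = 0*(-7) = 0)
q(t, f) = -4 (q(t, f) = 0*6 - 4 = 0 - 4 = -4)
(√(q(2 + 2*1, 2) + 14) + 25)² = (√(-4 + 14) + 25)² = (√10 + 25)² = (25 + √10)²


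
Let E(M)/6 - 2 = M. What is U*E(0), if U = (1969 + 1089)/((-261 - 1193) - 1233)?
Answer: -36696/2687 ≈ -13.657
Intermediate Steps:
E(M) = 12 + 6*M
U = -3058/2687 (U = 3058/(-1454 - 1233) = 3058/(-2687) = 3058*(-1/2687) = -3058/2687 ≈ -1.1381)
U*E(0) = -3058*(12 + 6*0)/2687 = -3058*(12 + 0)/2687 = -3058/2687*12 = -36696/2687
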